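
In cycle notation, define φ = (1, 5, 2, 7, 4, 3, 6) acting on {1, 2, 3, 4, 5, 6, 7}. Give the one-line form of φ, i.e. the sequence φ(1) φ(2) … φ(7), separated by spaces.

5 7 6 3 2 1 4

Reading each image from the cycles: 1→5, 2→7, 3→6, 4→3, 5→2, 6→1, 7→4.
So the one-line form is 5 7 6 3 2 1 4.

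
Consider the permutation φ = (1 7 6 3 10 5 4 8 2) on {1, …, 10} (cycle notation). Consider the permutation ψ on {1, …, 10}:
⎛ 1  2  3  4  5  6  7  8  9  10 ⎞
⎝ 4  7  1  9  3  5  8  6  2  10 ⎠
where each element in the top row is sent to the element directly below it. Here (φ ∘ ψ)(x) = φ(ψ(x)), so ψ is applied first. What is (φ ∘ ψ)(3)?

(φ ∘ ψ)(3) = φ(ψ(3)). ψ(3) = 1, then φ(1) = 7. So (φ ∘ ψ)(3) = 7.

7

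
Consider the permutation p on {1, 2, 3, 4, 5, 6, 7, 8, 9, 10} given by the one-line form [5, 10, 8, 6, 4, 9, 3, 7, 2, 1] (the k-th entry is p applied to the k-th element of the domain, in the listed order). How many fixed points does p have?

0

No element satisfies p(x) = x, so there are 0 fixed points.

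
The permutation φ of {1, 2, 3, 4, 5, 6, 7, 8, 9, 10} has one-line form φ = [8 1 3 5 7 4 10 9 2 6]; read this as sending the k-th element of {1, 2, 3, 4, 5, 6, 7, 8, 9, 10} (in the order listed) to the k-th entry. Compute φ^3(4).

10

Tracing 4 → 5 → … returns to 4 after 5 steps, so 4 lies in a 5-cycle (4 5 7 10 6).
Stepping 3 places around the cycle: 4 → 5 → 7 → 10.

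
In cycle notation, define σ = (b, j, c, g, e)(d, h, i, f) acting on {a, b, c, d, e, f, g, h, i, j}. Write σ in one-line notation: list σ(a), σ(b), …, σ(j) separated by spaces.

a j g h b d e i f c

Image by image: a↦a, b↦j, c↦g, d↦h, e↦b, f↦d, g↦e, h↦i, i↦f, j↦c.
So the one-line form is a j g h b d e i f c.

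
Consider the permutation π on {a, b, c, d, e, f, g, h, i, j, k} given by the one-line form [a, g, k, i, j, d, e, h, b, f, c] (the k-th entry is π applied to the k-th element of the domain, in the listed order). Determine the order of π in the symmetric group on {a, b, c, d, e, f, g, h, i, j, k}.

14

Writing π as disjoint cycles, the cycle lengths are 7, 2, 1, 1.
The order of π is the least common multiple of its cycle lengths: lcm(7, 2) = 14.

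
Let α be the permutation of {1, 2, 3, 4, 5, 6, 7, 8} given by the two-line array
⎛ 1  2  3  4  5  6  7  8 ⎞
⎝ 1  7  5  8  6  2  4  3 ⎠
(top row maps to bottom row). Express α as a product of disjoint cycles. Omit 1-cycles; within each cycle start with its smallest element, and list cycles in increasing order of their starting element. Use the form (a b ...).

Start at 2 and follow images: 2 → 7 → 4 → 8 → 3 → 5 → 6 → 2, giving the cycle (2 7 4 8 3 5 6).
Continuing from each remaining unvisited element yields (2 7 4 8 3 5 6).

(2 7 4 8 3 5 6)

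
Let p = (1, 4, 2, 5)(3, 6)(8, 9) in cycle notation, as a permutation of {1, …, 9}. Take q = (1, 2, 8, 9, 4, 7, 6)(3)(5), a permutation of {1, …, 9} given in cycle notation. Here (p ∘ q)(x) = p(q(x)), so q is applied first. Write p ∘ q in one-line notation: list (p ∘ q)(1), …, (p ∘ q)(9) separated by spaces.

5 9 6 7 1 4 3 8 2

For each element, apply q then p: 1 → 2 → 5; 2 → 8 → 9; 3 → 3 → 6; 4 → 7 → 7; 5 → 5 → 1; 6 → 1 → 4; 7 → 6 → 3; 8 → 9 → 8; 9 → 4 → 2.
So p ∘ q in one-line form is 5 9 6 7 1 4 3 8 2.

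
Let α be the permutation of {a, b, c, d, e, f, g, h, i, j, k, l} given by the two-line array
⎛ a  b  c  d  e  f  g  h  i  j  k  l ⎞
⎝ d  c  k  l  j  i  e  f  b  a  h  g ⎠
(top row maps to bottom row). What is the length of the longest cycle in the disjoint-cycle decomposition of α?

Decomposing into disjoint cycles gives (a d l g e j)(b c k h f i); the longest has length 6.

6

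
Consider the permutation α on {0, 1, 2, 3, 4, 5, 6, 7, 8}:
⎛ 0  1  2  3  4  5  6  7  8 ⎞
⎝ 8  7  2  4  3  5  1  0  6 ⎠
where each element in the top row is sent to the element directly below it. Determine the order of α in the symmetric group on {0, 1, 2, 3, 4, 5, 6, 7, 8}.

10

Writing α as disjoint cycles, the cycle lengths are 5, 2, 1, 1.
The order is lcm(5, 2) = 10.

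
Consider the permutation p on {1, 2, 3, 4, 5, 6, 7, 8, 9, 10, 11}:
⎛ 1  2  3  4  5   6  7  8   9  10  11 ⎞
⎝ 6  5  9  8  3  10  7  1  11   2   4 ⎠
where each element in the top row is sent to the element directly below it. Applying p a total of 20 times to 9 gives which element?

Tracing 9 → 11 → … returns to 9 after 10 steps, so 9 lies in a 10-cycle (1, 6, 10, 2, 5, 3, 9, 11, 4, 8).
Powers repeat with period 10 on this cycle, and 20 mod 10 = 0, so p^20(9) = p^0(9).
So p^20(9) = 9.

9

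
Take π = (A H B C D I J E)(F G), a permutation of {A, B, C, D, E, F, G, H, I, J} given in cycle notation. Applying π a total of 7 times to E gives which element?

E lies in the 8-cycle (A H B C D I J E).
Advancing 7 steps from E: E → A → H → B → C → D → I → J.

J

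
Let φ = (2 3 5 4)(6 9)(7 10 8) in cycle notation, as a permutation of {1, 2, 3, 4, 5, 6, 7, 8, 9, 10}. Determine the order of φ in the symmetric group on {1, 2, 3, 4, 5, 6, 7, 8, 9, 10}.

12

The disjoint cycles have lengths 4, 3, 2, 1.
Since disjoint cycles commute, ord(φ) = lcm(4, 3, 2) = 12.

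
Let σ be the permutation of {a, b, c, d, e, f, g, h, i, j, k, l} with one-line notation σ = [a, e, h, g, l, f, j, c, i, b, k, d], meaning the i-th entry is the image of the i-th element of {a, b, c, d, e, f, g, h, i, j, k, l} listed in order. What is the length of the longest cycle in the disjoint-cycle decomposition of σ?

6

Decomposing into disjoint cycles gives (b, e, l, d, g, j)(c, h); the longest has length 6.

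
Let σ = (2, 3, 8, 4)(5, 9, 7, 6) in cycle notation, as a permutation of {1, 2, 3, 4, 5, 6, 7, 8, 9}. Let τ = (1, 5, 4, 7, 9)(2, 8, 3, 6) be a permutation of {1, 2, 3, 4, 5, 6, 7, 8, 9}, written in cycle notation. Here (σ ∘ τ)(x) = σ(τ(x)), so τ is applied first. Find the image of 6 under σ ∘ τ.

3

First apply τ: τ(6) = 2, then σ(2) = 3. Thus (σ ∘ τ)(6) = 3.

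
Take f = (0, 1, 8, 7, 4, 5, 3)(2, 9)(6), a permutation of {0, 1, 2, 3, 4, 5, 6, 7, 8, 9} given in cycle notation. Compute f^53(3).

7

3 lies in the 7-cycle (0, 1, 8, 7, 4, 5, 3).
On a 7-cycle, f^7 is the identity, so f^53 = f^4 there (53 ≡ 4 mod 7).
Advancing 4 steps from 3: 3 → 0 → 1 → 8 → 7.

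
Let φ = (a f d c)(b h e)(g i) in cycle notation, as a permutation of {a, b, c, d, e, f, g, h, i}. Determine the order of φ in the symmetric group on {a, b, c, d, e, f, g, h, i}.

12

The disjoint cycles have lengths 4, 3, 2.
The order is lcm(4, 3, 2) = 12.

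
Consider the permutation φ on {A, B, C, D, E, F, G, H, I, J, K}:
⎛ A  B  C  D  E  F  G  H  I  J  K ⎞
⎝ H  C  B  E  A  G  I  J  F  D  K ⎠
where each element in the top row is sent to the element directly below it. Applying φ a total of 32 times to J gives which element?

E

Tracing J → D → … returns to J after 5 steps, so J lies in a 5-cycle (A H J D E).
Powers repeat with period 5 on this cycle, and 32 mod 5 = 2, so φ^32(J) = φ^2(J).
Stepping 2 places around the cycle: J → D → E.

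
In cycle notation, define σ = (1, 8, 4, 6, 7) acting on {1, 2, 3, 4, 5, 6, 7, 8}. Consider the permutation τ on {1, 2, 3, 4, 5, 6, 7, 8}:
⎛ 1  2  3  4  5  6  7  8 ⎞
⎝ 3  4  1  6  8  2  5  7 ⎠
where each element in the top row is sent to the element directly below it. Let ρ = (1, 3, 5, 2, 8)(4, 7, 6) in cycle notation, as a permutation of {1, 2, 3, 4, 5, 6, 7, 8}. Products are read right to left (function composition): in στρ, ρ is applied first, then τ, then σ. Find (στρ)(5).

6

Apply the permutations in order: ρ(5) = 2, then τ(2) = 4, then σ(4) = 6. So (στρ)(5) = 6.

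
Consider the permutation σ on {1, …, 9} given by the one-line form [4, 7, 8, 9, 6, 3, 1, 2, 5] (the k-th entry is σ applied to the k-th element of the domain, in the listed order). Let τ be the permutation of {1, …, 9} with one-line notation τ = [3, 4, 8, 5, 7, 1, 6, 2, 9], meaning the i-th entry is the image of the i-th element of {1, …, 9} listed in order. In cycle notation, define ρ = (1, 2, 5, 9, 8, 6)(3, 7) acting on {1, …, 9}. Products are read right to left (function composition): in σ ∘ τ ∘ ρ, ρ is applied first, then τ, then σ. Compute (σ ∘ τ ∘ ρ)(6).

Chase 6: ρ(6) = 1; τ(1) = 3; σ(3) = 8. Hence (σ ∘ τ ∘ ρ)(6) = 8.

8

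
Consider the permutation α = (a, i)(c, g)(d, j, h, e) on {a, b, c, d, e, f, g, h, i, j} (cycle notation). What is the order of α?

The cycle type of α is (4, 2, 2, 1, 1).
The order is lcm(4, 2, 2) = 4.

4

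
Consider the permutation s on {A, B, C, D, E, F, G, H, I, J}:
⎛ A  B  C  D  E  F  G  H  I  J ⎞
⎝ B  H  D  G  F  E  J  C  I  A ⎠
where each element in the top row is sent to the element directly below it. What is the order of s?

14

Writing s as disjoint cycles, the cycle lengths are 7, 2, 1.
The order of s is the least common multiple of its cycle lengths: lcm(7, 2) = 14.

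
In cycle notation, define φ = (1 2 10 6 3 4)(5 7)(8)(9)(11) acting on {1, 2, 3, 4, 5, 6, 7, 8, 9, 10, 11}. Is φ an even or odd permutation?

The cycle lengths are 6, 2, 1, 1, 1.
A cycle is odd iff its length is even; φ has 2 even-length cycles, so sgn(φ) = (−1)^2 and φ is even.

even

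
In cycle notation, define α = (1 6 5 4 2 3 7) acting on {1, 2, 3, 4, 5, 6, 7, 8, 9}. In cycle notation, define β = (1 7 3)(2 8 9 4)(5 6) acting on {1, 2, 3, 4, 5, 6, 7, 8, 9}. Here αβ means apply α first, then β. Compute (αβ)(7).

(αβ)(7) = β(α(7)). α(7) = 1, then β(1) = 7. So (αβ)(7) = 7.

7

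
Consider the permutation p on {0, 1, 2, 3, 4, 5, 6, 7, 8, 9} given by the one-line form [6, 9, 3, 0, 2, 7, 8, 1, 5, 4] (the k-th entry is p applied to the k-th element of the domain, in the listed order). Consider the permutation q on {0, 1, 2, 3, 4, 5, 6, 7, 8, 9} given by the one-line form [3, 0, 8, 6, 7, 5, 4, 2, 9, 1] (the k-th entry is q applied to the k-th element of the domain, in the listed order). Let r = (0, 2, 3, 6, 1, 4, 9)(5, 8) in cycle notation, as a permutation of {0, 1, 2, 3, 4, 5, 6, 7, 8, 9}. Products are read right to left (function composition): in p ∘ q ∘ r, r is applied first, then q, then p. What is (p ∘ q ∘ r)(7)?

3

Apply the permutations in order: r(7) = 7, then q(7) = 2, then p(2) = 3. So (p ∘ q ∘ r)(7) = 3.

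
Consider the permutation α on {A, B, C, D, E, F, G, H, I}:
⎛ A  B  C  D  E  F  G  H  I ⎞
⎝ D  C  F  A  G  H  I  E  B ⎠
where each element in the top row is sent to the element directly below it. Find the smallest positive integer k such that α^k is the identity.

Writing α as disjoint cycles, the cycle lengths are 7, 2.
The order is lcm(7, 2) = 14.

14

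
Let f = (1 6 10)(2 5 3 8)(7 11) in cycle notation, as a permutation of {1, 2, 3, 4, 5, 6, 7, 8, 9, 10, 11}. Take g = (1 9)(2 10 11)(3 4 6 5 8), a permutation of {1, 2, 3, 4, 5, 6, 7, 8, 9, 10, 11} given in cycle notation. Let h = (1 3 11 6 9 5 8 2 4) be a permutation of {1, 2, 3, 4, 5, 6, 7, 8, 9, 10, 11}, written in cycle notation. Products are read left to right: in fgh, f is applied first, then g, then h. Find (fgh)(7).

4

Chase 7: f(7) = 11; g(11) = 2; h(2) = 4. Hence (fgh)(7) = 4.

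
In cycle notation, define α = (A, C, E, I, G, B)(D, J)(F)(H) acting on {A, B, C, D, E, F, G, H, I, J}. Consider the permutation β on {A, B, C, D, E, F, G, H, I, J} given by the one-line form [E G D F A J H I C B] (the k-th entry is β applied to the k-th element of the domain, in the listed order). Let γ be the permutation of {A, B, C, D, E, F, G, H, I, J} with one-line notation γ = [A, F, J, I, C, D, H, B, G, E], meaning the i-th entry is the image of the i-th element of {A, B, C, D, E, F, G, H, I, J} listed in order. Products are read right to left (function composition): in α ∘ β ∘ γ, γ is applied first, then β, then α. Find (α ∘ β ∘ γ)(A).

I

Apply the permutations in order: γ(A) = A, then β(A) = E, then α(E) = I. So (α ∘ β ∘ γ)(A) = I.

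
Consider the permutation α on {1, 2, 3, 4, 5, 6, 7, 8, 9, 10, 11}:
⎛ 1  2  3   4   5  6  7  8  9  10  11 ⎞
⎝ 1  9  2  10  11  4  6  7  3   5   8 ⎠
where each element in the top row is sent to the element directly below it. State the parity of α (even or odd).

even

In disjoint-cycle form the cycle lengths are 7, 3, 1.
A cycle is odd iff its length is even; α has 0 even-length cycles, so sgn(α) = (−1)^0 and α is even.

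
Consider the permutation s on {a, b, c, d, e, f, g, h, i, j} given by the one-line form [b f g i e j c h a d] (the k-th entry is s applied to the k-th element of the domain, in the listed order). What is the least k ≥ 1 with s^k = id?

6

The disjoint-cycle form of s has cycle lengths 6, 2, 1, 1.
The order of s is the least common multiple of its cycle lengths: lcm(6, 2) = 6.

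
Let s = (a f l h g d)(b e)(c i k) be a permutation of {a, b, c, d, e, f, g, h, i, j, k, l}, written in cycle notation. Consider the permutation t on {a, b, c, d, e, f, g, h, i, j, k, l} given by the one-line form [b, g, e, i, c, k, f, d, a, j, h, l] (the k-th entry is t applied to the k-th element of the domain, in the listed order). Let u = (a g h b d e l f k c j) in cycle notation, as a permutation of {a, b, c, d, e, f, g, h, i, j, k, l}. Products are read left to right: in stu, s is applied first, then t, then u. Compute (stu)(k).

l

(stu)(k) = u(t(s(k))). s(k) = c, then t(c) = e, then u(e) = l, so the result is l.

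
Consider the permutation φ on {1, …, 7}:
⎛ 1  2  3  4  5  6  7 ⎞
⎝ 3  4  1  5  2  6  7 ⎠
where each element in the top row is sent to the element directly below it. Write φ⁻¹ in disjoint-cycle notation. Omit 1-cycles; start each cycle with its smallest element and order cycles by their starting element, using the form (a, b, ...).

The cycle decomposition of φ is (1, 3)(2, 4, 5).
Reversing each cycle (and rotating so the smallest element leads) gives φ⁻¹ = (1, 3)(2, 5, 4).

(1, 3)(2, 5, 4)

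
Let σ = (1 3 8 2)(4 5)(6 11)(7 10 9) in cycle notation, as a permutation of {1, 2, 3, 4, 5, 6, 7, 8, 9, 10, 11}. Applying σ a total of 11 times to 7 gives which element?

9

7 lies in the 3-cycle (7 10 9).
On a 3-cycle, σ^3 is the identity, so σ^11 = σ^2 there (11 ≡ 2 mod 3).
Advancing 2 steps from 7: 7 → 10 → 9.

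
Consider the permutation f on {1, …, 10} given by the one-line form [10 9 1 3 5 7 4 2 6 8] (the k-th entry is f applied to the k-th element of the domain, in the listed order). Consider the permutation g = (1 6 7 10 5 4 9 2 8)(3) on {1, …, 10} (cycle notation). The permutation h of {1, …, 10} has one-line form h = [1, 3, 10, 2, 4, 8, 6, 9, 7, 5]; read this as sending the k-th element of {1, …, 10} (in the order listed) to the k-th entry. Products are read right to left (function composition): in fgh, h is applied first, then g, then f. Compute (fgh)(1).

7

Apply the permutations in order: h(1) = 1, then g(1) = 6, then f(6) = 7. So (fgh)(1) = 7.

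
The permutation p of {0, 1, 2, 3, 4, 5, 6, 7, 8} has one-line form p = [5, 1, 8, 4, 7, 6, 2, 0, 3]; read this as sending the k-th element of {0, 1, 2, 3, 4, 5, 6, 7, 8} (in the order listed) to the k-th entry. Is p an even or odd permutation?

odd

In disjoint-cycle form the cycle lengths are 8, 1.
A cycle is odd iff its length is even; p has 1 even-length cycle, so sgn(p) = (−1)^1 and p is odd.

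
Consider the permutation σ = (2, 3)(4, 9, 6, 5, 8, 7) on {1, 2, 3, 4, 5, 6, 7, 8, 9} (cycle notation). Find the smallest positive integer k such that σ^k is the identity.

The cycle type of σ is (6, 2, 1).
Since disjoint cycles commute, ord(σ) = lcm(6, 2) = 6.

6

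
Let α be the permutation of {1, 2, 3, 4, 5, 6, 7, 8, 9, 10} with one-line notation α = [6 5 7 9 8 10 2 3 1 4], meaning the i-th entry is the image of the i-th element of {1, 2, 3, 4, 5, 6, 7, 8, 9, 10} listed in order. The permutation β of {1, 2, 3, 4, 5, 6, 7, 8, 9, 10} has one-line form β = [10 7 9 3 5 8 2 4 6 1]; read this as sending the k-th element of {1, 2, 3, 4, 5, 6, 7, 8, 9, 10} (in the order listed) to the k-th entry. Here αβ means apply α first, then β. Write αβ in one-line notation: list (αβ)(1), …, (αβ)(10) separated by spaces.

(αβ)(x) = β(α(x)). Computing each image: β(α(1)) = β(6) = 8, β(α(2)) = β(5) = 5, β(α(3)) = β(7) = 2, β(α(4)) = β(9) = 6, β(α(5)) = β(8) = 4, β(α(6)) = β(10) = 1, β(α(7)) = β(2) = 7, β(α(8)) = β(3) = 9, β(α(9)) = β(1) = 10, β(α(10)) = β(4) = 3.
Hence αβ = [8 5 2 6 4 1 7 9 10 3].

8 5 2 6 4 1 7 9 10 3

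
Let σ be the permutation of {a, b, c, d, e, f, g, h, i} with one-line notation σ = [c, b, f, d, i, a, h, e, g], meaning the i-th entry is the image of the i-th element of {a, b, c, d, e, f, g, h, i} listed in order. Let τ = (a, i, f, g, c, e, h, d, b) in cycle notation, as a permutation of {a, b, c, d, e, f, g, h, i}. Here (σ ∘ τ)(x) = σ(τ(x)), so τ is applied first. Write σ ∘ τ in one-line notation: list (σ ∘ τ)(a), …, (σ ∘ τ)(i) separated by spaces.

g c i b e h f d a

(σ ∘ τ)(x) = σ(τ(x)). Computing each image: σ(τ(a)) = σ(i) = g, σ(τ(b)) = σ(a) = c, σ(τ(c)) = σ(e) = i, σ(τ(d)) = σ(b) = b, σ(τ(e)) = σ(h) = e, σ(τ(f)) = σ(g) = h, σ(τ(g)) = σ(c) = f, σ(τ(h)) = σ(d) = d, σ(τ(i)) = σ(f) = a.
Hence σ ∘ τ = [g c i b e h f d a].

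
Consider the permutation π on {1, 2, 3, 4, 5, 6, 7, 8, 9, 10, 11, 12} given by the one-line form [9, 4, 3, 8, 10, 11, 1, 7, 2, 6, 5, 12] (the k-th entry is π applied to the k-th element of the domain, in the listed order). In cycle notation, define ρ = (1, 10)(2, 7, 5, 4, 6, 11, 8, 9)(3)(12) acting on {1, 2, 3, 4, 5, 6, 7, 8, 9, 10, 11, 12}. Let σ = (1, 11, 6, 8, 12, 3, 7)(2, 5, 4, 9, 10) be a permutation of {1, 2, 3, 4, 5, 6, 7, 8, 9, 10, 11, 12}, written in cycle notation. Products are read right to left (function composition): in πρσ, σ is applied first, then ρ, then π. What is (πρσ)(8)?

Apply the permutations in order: σ(8) = 12, then ρ(12) = 12, then π(12) = 12. So (πρσ)(8) = 12.

12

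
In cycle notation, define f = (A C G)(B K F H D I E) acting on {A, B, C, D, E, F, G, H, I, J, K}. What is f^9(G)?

G lies in the 3-cycle (A C G).
Since the cycle has length 3, f^9 acts on it the same as f^0 (9 mod 3 = 0).
So f^9(G) = G.

G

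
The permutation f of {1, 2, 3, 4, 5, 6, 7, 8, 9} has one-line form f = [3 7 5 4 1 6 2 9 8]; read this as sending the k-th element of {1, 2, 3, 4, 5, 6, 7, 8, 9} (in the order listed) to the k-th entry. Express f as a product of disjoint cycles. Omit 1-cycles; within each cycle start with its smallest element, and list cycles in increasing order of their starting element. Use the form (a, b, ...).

From 1: 1 → 3 → 5 → 1, closing the cycle (1, 3, 5).
Continuing from each remaining unvisited element yields (1, 3, 5)(2, 7)(8, 9).

(1, 3, 5)(2, 7)(8, 9)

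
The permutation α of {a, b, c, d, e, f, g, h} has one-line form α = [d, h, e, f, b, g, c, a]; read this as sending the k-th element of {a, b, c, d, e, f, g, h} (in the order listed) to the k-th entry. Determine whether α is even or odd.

In disjoint-cycle form the cycle lengths are 8.
A cycle is odd iff its length is even; α has 1 even-length cycle, so sgn(α) = (−1)^1 and α is odd.

odd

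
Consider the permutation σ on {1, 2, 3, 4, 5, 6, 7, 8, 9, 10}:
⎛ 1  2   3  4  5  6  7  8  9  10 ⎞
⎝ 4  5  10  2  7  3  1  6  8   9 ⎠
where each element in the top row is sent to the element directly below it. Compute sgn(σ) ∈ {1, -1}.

1

In disjoint-cycle form the cycle lengths are 5, 5.
A cycle of length ℓ contributes ℓ−1 transpositions, so σ is a product of 4 + 4 = 8 transpositions — even.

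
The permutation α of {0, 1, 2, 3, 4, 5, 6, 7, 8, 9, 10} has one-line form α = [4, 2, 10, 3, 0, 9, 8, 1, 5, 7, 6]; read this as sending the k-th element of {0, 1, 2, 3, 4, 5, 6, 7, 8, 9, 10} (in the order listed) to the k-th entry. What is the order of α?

The disjoint-cycle form of α has cycle lengths 8, 2, 1.
The order is lcm(8, 2) = 8.

8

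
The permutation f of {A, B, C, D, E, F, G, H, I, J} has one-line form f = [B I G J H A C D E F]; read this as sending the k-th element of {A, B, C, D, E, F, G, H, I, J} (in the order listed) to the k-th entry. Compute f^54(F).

Tracing F → A → … returns to F after 8 steps, so F lies in an 8-cycle (A, B, I, E, H, D, J, F).
Powers repeat with period 8 on this cycle, and 54 mod 8 = 6, so f^54(F) = f^6(F).
Stepping 6 places around the cycle: F → A → B → I → E → H → D.

D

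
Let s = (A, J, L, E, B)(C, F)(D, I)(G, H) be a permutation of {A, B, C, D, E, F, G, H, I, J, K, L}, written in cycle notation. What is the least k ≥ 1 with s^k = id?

The disjoint cycles have lengths 5, 2, 2, 2, 1.
The order of s is the least common multiple of its cycle lengths: lcm(5, 2, 2, 2) = 10.

10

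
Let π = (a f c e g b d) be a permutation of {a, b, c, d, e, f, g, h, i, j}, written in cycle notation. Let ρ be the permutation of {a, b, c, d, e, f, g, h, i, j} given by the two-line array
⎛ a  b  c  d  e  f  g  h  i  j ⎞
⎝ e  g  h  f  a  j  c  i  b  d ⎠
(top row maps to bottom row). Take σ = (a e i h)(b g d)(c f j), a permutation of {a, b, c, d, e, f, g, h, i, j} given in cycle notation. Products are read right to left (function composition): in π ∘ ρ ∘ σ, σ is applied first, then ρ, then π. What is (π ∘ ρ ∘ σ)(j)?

(π ∘ ρ ∘ σ)(j) = π(ρ(σ(j))). σ(j) = c, then ρ(c) = h, then π(h) = h, so the result is h.

h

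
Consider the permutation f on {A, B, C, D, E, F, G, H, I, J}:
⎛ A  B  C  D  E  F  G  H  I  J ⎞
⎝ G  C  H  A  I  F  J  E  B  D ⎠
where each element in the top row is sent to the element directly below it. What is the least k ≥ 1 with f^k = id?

Writing f as disjoint cycles, the cycle lengths are 5, 4, 1.
The order is lcm(5, 4) = 20.

20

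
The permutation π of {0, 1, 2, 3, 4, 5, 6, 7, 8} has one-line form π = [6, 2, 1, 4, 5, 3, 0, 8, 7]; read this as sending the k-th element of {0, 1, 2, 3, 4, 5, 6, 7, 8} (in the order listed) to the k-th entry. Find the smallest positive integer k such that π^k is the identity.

Decomposing into disjoint cycles gives cycle lengths 3, 2, 2, 2.
The order is lcm(3, 2, 2, 2) = 6.

6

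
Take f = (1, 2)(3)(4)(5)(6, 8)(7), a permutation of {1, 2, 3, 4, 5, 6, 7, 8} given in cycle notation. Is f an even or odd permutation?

The cycle lengths are 2, 2, 1, 1, 1, 1.
A cycle is odd iff its length is even; f has 2 even-length cycles, so sgn(f) = (−1)^2 and f is even.

even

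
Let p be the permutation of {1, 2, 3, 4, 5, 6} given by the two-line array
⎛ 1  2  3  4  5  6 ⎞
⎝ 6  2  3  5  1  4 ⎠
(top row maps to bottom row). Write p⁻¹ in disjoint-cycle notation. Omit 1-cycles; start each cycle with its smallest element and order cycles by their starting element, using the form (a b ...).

The cycle decomposition of p is (1 6 4 5).
The inverse reverses every cycle; in canonical form, p⁻¹ = (1 5 4 6).

(1 5 4 6)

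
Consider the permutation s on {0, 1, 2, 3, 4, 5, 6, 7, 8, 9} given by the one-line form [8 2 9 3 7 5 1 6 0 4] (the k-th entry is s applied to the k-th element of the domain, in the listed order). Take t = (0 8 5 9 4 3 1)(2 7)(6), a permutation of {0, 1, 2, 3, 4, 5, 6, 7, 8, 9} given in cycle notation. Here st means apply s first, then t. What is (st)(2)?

4

s(2) = 9, then t(9) = 4; composing gives (st)(2) = 4.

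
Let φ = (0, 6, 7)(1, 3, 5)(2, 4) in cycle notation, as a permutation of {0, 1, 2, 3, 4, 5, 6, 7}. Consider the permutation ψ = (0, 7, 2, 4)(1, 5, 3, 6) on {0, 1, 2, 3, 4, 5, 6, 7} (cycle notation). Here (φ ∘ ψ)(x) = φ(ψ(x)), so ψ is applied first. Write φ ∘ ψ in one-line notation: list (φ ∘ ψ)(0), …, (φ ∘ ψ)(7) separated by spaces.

Chase each element through ψ then φ: 0 → 7 → 0; 1 → 5 → 1; 2 → 4 → 2; 3 → 6 → 7; 4 → 0 → 6; 5 → 3 → 5; 6 → 1 → 3; 7 → 2 → 4.
Collecting the images, φ ∘ ψ = [0 1 2 7 6 5 3 4].

0 1 2 7 6 5 3 4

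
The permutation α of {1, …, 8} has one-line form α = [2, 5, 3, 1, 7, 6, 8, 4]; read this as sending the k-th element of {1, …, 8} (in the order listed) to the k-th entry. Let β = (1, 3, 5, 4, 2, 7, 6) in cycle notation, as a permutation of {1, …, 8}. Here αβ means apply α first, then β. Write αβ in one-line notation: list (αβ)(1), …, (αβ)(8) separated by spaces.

7 4 5 3 6 1 8 2

Chase each element through α then β: 1 → 2 → 7; 2 → 5 → 4; 3 → 3 → 5; 4 → 1 → 3; 5 → 7 → 6; 6 → 6 → 1; 7 → 8 → 8; 8 → 4 → 2.
So αβ in one-line form is 7 4 5 3 6 1 8 2.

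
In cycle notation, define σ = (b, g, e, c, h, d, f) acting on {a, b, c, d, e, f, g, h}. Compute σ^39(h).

g

h lies in the 7-cycle (b, g, e, c, h, d, f).
Powers repeat with period 7 on this cycle, and 39 mod 7 = 4, so σ^39(h) = σ^4(h).
Stepping 4 places around the cycle: h → d → f → b → g.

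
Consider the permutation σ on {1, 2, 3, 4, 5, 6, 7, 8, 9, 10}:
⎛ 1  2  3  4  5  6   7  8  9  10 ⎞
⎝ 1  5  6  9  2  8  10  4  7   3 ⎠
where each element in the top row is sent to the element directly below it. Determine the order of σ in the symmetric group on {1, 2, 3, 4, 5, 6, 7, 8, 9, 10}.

Writing σ as disjoint cycles, the cycle lengths are 7, 2, 1.
The order of σ is the least common multiple of its cycle lengths: lcm(7, 2) = 14.

14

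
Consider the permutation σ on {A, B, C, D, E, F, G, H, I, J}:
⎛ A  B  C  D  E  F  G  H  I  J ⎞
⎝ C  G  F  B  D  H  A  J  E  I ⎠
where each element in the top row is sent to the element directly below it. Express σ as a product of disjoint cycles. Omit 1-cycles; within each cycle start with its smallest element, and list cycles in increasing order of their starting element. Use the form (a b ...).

(A C F H J I E D B G)

Start at A and follow images: A → C → F → H → J → I → E → D → B → G → A, giving the cycle (A C F H J I E D B G).
Repeating from the next unused element and collecting all non-trivial cycles gives (A C F H J I E D B G).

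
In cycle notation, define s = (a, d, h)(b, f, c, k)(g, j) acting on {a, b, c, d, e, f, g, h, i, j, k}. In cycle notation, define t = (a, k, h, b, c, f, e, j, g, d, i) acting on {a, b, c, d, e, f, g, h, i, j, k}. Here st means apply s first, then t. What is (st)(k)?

c

First apply s: s(k) = b, then t(b) = c. Thus (st)(k) = c.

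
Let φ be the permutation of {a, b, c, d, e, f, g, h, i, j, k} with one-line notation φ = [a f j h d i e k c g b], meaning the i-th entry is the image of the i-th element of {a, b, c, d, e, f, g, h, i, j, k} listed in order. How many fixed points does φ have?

1

The fixed points (elements with φ(x) = x) are {a}, so there is 1.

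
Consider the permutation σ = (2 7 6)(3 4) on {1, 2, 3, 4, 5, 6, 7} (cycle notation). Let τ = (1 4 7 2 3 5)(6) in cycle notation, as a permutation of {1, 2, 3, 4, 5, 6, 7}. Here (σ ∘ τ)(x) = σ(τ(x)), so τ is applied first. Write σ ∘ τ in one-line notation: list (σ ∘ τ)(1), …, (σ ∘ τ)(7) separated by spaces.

3 4 5 6 1 2 7

(σ ∘ τ)(x) = σ(τ(x)). Computing each image: σ(τ(1)) = σ(4) = 3, σ(τ(2)) = σ(3) = 4, σ(τ(3)) = σ(5) = 5, σ(τ(4)) = σ(7) = 6, σ(τ(5)) = σ(1) = 1, σ(τ(6)) = σ(6) = 2, σ(τ(7)) = σ(2) = 7.
Hence σ ∘ τ = [3 4 5 6 1 2 7].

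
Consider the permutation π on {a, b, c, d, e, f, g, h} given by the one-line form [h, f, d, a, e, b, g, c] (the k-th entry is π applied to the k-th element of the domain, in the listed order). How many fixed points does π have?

The fixed points (elements with π(x) = x) are {e, g}, so there are 2.

2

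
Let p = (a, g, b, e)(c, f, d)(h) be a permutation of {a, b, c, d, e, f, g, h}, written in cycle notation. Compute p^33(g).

b

g lies in the 4-cycle (a, g, b, e).
On a 4-cycle, p^4 is the identity, so p^33 = p^1 there (33 ≡ 1 mod 4).
Stepping 1 place around the cycle: g → b.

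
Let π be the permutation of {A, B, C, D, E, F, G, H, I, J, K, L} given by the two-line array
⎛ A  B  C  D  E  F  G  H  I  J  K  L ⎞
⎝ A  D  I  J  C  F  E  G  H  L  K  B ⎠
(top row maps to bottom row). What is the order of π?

20

Writing π as disjoint cycles, the cycle lengths are 5, 4, 1, 1, 1.
The order is lcm(5, 4) = 20.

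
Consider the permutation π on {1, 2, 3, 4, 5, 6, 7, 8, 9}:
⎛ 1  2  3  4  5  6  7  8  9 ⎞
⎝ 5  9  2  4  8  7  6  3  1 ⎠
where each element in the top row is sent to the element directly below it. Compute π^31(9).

Tracing 9 → 1 → … returns to 9 after 6 steps, so 9 lies in a 6-cycle (1 5 8 3 2 9).
Since the cycle has length 6, π^31 acts on it the same as π^1 (31 mod 6 = 1).
Advancing 1 step from 9: 9 → 1.

1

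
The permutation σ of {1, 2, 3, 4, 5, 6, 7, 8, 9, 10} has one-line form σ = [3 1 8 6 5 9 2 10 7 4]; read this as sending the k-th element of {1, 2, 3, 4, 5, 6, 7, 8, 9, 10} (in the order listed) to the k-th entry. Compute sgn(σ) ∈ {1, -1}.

In disjoint-cycle form the cycle lengths are 9, 1.
A cycle is odd iff its length is even; σ has 0 even-length cycles, so sgn(σ) = (−1)^0 and σ is even.

1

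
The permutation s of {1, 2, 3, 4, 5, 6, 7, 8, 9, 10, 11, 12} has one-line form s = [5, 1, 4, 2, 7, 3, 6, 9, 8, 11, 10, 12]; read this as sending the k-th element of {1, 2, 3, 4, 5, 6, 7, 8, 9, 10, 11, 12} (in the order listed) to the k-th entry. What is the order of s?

Writing s as disjoint cycles, the cycle lengths are 7, 2, 2, 1.
Since disjoint cycles commute, ord(s) = lcm(7, 2, 2) = 14.

14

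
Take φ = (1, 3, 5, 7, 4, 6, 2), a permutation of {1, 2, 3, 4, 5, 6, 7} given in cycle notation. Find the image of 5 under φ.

7

Within (1, 3, 5, 7, 4, 6, 2), 5 ↦ 7.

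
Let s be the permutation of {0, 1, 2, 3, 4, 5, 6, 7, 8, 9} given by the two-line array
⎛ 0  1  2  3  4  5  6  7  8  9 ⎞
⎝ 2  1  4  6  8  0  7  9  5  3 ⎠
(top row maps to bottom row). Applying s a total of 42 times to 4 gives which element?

Tracing 4 → 8 → … returns to 4 after 5 steps, so 4 lies in a 5-cycle (0, 2, 4, 8, 5).
Since the cycle has length 5, s^42 acts on it the same as s^2 (42 mod 5 = 2).
Stepping 2 places around the cycle: 4 → 8 → 5.

5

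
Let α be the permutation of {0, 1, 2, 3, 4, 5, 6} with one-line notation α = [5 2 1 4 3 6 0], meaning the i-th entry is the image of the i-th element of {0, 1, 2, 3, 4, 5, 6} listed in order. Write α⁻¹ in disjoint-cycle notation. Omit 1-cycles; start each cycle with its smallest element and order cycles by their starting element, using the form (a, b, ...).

(0, 6, 5)(1, 2)(3, 4)

First write α in disjoint cycles: (0, 5, 6)(1, 2)(3, 4).
The inverse reverses every cycle; in canonical form, α⁻¹ = (0, 6, 5)(1, 2)(3, 4).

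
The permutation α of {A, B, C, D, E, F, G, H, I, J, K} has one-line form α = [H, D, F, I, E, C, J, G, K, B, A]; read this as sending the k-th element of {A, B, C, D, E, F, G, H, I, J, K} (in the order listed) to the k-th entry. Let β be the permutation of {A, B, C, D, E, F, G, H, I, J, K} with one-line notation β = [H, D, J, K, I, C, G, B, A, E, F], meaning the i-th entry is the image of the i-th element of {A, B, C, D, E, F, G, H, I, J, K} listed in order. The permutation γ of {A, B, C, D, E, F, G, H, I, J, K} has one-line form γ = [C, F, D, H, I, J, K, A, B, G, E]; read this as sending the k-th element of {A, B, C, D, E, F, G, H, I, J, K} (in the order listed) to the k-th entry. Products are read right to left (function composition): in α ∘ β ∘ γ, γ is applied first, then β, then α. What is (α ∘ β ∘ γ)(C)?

Chase C: γ(C) = D; β(D) = K; α(K) = A. Hence (α ∘ β ∘ γ)(C) = A.

A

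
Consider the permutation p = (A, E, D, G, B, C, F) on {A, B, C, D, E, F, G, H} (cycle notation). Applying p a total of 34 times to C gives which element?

C lies in the 7-cycle (A, E, D, G, B, C, F).
Powers repeat with period 7 on this cycle, and 34 mod 7 = 6, so p^34(C) = p^6(C).
Stepping 6 places around the cycle: C → F → A → E → D → G → B.

B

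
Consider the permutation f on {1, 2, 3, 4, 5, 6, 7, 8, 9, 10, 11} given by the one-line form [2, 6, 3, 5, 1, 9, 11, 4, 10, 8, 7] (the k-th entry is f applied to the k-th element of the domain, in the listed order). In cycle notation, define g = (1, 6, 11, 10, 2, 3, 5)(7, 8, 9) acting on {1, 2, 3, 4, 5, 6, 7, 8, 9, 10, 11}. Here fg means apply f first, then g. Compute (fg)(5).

f(5) = 1, then g(1) = 6; composing gives (fg)(5) = 6.

6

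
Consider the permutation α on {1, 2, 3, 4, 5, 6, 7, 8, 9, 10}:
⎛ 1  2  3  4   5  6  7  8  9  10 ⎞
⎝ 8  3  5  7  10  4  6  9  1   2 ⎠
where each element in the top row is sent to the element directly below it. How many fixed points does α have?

0

No element satisfies α(x) = x, so there are 0 fixed points.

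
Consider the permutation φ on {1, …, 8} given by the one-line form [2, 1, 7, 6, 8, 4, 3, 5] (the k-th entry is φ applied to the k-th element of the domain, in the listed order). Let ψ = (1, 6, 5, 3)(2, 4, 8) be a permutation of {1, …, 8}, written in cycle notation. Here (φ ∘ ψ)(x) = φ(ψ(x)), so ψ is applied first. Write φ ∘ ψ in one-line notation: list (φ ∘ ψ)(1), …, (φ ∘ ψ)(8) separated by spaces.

(φ ∘ ψ)(x) = φ(ψ(x)). Computing each image: φ(ψ(1)) = φ(6) = 4, φ(ψ(2)) = φ(4) = 6, φ(ψ(3)) = φ(1) = 2, φ(ψ(4)) = φ(8) = 5, φ(ψ(5)) = φ(3) = 7, φ(ψ(6)) = φ(5) = 8, φ(ψ(7)) = φ(7) = 3, φ(ψ(8)) = φ(2) = 1.
Hence φ ∘ ψ = [4 6 2 5 7 8 3 1].

4 6 2 5 7 8 3 1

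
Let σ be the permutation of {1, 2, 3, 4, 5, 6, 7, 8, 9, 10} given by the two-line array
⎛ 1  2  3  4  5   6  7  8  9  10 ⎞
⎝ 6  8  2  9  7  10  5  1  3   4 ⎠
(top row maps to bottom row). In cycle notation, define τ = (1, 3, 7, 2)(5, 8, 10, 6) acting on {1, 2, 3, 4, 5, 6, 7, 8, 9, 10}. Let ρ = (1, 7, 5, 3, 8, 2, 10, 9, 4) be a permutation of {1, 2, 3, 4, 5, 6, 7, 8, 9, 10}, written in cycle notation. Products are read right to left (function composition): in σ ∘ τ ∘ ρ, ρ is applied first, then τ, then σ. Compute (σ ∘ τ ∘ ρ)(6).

7

(σ ∘ τ ∘ ρ)(6) = σ(τ(ρ(6))). ρ(6) = 6, then τ(6) = 5, then σ(5) = 7, so the result is 7.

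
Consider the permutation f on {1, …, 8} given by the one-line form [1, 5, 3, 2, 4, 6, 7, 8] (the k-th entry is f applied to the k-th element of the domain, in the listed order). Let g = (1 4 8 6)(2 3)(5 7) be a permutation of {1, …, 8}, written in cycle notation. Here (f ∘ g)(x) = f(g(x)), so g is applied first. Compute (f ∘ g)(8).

6

g(8) = 6, then f(6) = 6; composing gives (f ∘ g)(8) = 6.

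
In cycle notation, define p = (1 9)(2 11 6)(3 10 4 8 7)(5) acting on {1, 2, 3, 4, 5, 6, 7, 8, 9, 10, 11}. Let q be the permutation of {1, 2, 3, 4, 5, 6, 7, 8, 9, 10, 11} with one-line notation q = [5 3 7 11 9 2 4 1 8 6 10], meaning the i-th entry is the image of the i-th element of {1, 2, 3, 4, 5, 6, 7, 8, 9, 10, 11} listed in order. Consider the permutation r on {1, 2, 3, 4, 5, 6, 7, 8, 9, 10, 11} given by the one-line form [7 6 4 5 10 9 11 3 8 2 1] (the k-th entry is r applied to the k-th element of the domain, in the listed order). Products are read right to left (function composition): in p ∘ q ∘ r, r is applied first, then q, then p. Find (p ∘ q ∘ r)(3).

Chase 3: r(3) = 4; q(4) = 11; p(11) = 6. Hence (p ∘ q ∘ r)(3) = 6.

6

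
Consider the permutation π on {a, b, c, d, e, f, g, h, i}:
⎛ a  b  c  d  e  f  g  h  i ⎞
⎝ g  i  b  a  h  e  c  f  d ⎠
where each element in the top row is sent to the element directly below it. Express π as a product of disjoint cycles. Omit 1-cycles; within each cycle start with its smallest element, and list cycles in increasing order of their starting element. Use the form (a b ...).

Iterating π from a gives a → g → c → b → i → d → a; that is the 6-cycle (a g c b i d).
Continuing from each remaining unvisited element yields (a g c b i d)(e h f).

(a g c b i d)(e h f)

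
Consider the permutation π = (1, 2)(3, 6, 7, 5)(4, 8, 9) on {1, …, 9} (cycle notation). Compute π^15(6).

6 lies in the 4-cycle (3, 6, 7, 5).
Since the cycle has length 4, π^15 acts on it the same as π^3 (15 mod 4 = 3).
Stepping 3 places around the cycle: 6 → 7 → 5 → 3.

3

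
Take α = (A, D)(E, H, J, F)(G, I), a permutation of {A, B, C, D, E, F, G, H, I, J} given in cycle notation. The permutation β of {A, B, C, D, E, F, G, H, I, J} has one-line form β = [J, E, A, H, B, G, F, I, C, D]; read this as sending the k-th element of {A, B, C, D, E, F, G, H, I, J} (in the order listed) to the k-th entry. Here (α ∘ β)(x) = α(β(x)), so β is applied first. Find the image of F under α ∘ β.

β(F) = G, then α(G) = I; composing gives (α ∘ β)(F) = I.

I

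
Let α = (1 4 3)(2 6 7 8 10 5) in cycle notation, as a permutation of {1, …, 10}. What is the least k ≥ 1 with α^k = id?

6

The cycle type of α is (6, 3, 1).
The order of α is the least common multiple of its cycle lengths: lcm(6, 3) = 6.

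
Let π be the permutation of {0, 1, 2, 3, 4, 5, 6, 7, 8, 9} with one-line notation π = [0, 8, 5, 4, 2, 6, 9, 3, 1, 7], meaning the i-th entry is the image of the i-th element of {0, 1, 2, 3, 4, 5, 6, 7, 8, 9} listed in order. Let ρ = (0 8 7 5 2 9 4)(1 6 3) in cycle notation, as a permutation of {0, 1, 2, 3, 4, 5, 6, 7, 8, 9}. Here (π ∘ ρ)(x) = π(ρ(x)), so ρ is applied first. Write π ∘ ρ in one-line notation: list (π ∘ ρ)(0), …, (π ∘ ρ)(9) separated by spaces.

1 9 7 8 0 5 4 6 3 2

Chase each element through ρ then π: 0 → 8 → 1; 1 → 6 → 9; 2 → 9 → 7; 3 → 1 → 8; 4 → 0 → 0; 5 → 2 → 5; 6 → 3 → 4; 7 → 5 → 6; 8 → 7 → 3; 9 → 4 → 2.
So π ∘ ρ in one-line form is 1 9 7 8 0 5 4 6 3 2.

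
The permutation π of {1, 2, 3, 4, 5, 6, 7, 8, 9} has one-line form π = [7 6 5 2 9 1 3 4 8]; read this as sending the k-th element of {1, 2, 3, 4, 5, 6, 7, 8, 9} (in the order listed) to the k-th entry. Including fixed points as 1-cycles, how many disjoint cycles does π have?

The cycle decomposition is (1 7 3 5 9 8 4 2 6), which has 1 cycle (counting 1-cycles).

1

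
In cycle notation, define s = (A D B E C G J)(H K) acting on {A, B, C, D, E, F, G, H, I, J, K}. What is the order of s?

14

The disjoint cycles have lengths 7, 2, 1, 1.
The order of s is the least common multiple of its cycle lengths: lcm(7, 2) = 14.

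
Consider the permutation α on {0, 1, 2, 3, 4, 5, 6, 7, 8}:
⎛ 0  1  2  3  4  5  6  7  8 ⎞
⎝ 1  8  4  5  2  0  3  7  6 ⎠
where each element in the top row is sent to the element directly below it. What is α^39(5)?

8

Tracing 5 → 0 → … returns to 5 after 6 steps, so 5 lies in a 6-cycle (0, 1, 8, 6, 3, 5).
On a 6-cycle, α^6 is the identity, so α^39 = α^3 there (39 ≡ 3 mod 6).
Stepping 3 places around the cycle: 5 → 0 → 1 → 8.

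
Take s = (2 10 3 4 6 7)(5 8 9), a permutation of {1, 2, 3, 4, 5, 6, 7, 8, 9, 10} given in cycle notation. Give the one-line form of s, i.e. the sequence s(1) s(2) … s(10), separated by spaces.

1 10 4 6 8 7 2 9 5 3

Each element maps to the next entry in its cycle (wrapping to the front): 1↦1, 2↦10, 3↦4, 4↦6, 5↦8, 6↦7, 7↦2, 8↦9, 9↦5, 10↦3.
Listing these in domain order gives 1 10 4 6 8 7 2 9 5 3.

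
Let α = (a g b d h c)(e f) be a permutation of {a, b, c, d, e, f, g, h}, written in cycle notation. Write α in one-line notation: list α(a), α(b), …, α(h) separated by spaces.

g d a h f e b c

Each element maps to the next entry in its cycle (wrapping to the front): a→g, b→d, c→a, d→h, e→f, f→e, g→b, h→c.
Listing these in domain order gives g d a h f e b c.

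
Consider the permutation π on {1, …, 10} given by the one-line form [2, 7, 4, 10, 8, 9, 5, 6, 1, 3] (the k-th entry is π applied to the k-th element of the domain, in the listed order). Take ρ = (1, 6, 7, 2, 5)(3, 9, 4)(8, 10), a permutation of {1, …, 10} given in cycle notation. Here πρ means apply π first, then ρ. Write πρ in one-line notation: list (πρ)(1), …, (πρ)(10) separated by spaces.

5 2 3 8 10 4 1 7 6 9

(πρ)(x) = ρ(π(x)). Computing each image: ρ(π(1)) = ρ(2) = 5, ρ(π(2)) = ρ(7) = 2, ρ(π(3)) = ρ(4) = 3, ρ(π(4)) = ρ(10) = 8, ρ(π(5)) = ρ(8) = 10, ρ(π(6)) = ρ(9) = 4, ρ(π(7)) = ρ(5) = 1, ρ(π(8)) = ρ(6) = 7, ρ(π(9)) = ρ(1) = 6, ρ(π(10)) = ρ(3) = 9.
Hence πρ = [5 2 3 8 10 4 1 7 6 9].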